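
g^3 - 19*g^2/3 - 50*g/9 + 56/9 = (g - 7)*(g - 2/3)*(g + 4/3)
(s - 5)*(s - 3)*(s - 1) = s^3 - 9*s^2 + 23*s - 15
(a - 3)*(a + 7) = a^2 + 4*a - 21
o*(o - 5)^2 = o^3 - 10*o^2 + 25*o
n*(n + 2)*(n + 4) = n^3 + 6*n^2 + 8*n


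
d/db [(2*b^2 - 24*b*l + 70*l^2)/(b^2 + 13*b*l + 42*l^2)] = 2*l*(25*b^2 + 14*b*l - 959*l^2)/(b^4 + 26*b^3*l + 253*b^2*l^2 + 1092*b*l^3 + 1764*l^4)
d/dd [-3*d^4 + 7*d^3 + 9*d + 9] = -12*d^3 + 21*d^2 + 9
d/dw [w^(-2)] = -2/w^3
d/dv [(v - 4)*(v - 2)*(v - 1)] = 3*v^2 - 14*v + 14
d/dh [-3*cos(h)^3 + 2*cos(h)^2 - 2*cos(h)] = (9*cos(h)^2 - 4*cos(h) + 2)*sin(h)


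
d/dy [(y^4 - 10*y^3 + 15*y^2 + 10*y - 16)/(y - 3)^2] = 2*(y^4 - 11*y^3 + 45*y^2 - 50*y + 1)/(y^3 - 9*y^2 + 27*y - 27)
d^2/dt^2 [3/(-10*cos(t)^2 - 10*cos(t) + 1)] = 30*(40*sin(t)^4 - 34*sin(t)^2 - 73*cos(t)/2 + 15*cos(3*t)/2 - 28)/(-10*sin(t)^2 + 10*cos(t) + 9)^3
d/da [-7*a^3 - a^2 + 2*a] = -21*a^2 - 2*a + 2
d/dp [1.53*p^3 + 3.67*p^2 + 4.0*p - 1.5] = 4.59*p^2 + 7.34*p + 4.0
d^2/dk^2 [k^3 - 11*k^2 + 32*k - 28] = 6*k - 22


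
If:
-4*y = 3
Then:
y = -3/4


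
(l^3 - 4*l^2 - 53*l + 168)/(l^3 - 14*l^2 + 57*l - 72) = (l + 7)/(l - 3)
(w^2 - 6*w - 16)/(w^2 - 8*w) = (w + 2)/w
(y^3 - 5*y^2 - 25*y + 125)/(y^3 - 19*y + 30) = (y^2 - 10*y + 25)/(y^2 - 5*y + 6)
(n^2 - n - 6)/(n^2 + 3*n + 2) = (n - 3)/(n + 1)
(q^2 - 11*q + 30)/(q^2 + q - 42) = (q - 5)/(q + 7)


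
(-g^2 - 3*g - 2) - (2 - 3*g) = -g^2 - 4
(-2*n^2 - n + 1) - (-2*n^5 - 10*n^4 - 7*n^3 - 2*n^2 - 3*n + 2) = 2*n^5 + 10*n^4 + 7*n^3 + 2*n - 1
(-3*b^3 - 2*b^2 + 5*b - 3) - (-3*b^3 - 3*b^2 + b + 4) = b^2 + 4*b - 7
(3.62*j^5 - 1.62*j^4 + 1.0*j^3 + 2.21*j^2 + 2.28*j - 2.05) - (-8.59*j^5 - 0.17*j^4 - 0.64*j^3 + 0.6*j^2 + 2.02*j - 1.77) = 12.21*j^5 - 1.45*j^4 + 1.64*j^3 + 1.61*j^2 + 0.26*j - 0.28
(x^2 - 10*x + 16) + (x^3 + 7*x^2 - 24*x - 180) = x^3 + 8*x^2 - 34*x - 164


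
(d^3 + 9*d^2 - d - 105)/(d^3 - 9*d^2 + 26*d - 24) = (d^2 + 12*d + 35)/(d^2 - 6*d + 8)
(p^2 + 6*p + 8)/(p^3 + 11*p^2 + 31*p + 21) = (p^2 + 6*p + 8)/(p^3 + 11*p^2 + 31*p + 21)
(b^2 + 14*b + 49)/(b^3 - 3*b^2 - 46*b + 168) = (b + 7)/(b^2 - 10*b + 24)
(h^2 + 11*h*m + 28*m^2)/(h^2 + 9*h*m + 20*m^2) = (h + 7*m)/(h + 5*m)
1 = 1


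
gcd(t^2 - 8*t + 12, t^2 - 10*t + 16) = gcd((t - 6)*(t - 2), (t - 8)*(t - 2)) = t - 2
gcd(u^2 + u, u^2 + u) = u^2 + u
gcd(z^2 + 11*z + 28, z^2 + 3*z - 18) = 1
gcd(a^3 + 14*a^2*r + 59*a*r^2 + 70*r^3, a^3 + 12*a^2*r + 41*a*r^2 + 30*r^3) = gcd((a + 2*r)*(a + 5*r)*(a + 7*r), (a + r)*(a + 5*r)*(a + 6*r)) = a + 5*r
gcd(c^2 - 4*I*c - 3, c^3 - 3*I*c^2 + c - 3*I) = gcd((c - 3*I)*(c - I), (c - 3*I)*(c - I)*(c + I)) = c^2 - 4*I*c - 3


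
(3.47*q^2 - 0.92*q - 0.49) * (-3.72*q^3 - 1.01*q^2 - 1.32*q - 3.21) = -12.9084*q^5 - 0.0823*q^4 - 1.8284*q^3 - 9.4294*q^2 + 3.6*q + 1.5729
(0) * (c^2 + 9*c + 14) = 0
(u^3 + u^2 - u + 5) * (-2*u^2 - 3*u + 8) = -2*u^5 - 5*u^4 + 7*u^3 + u^2 - 23*u + 40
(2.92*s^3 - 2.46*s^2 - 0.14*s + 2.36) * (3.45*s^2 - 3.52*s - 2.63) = 10.074*s^5 - 18.7654*s^4 + 0.496600000000001*s^3 + 15.1046*s^2 - 7.939*s - 6.2068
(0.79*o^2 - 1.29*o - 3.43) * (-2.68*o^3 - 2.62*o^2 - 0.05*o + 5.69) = -2.1172*o^5 + 1.3874*o^4 + 12.5327*o^3 + 13.5462*o^2 - 7.1686*o - 19.5167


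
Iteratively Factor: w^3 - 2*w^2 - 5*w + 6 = (w - 1)*(w^2 - w - 6) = (w - 1)*(w + 2)*(w - 3)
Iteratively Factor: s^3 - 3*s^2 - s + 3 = (s - 3)*(s^2 - 1) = (s - 3)*(s + 1)*(s - 1)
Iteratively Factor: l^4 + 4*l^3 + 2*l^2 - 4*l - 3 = (l - 1)*(l^3 + 5*l^2 + 7*l + 3) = (l - 1)*(l + 1)*(l^2 + 4*l + 3) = (l - 1)*(l + 1)*(l + 3)*(l + 1)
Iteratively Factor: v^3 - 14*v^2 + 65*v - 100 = (v - 5)*(v^2 - 9*v + 20) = (v - 5)*(v - 4)*(v - 5)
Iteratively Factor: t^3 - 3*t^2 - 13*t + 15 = (t - 1)*(t^2 - 2*t - 15) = (t - 5)*(t - 1)*(t + 3)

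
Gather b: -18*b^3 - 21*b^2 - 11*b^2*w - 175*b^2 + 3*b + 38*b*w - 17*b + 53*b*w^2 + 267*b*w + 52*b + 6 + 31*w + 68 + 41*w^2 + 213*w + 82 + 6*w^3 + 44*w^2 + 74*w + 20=-18*b^3 + b^2*(-11*w - 196) + b*(53*w^2 + 305*w + 38) + 6*w^3 + 85*w^2 + 318*w + 176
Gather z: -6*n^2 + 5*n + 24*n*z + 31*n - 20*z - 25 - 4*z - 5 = -6*n^2 + 36*n + z*(24*n - 24) - 30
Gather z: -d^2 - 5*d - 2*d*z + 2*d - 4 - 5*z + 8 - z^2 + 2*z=-d^2 - 3*d - z^2 + z*(-2*d - 3) + 4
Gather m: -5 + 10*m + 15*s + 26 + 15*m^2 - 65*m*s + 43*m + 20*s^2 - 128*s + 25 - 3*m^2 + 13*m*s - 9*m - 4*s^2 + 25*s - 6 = 12*m^2 + m*(44 - 52*s) + 16*s^2 - 88*s + 40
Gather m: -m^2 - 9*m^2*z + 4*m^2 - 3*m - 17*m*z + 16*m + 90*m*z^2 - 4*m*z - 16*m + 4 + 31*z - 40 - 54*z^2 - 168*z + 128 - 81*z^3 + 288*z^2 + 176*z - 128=m^2*(3 - 9*z) + m*(90*z^2 - 21*z - 3) - 81*z^3 + 234*z^2 + 39*z - 36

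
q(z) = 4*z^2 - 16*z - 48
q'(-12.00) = -112.00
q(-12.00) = 720.00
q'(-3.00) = -40.00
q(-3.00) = 36.00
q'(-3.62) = -44.96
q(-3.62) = 62.34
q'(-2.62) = -36.96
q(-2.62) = 21.38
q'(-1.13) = -25.04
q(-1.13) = -24.81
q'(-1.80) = -30.40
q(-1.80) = -6.24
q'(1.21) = -6.32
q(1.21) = -61.50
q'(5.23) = 25.84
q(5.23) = -22.27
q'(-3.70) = -45.60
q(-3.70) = 65.96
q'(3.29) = 10.32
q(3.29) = -57.34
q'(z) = 8*z - 16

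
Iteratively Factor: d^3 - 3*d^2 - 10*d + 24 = (d - 2)*(d^2 - d - 12) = (d - 4)*(d - 2)*(d + 3)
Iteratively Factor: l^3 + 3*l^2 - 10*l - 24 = (l + 4)*(l^2 - l - 6) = (l + 2)*(l + 4)*(l - 3)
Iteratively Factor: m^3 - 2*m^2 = (m)*(m^2 - 2*m) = m*(m - 2)*(m)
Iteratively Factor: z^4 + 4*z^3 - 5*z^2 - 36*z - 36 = (z + 2)*(z^3 + 2*z^2 - 9*z - 18) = (z - 3)*(z + 2)*(z^2 + 5*z + 6) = (z - 3)*(z + 2)^2*(z + 3)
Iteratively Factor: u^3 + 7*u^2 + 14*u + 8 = (u + 1)*(u^2 + 6*u + 8) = (u + 1)*(u + 2)*(u + 4)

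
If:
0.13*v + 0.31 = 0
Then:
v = -2.38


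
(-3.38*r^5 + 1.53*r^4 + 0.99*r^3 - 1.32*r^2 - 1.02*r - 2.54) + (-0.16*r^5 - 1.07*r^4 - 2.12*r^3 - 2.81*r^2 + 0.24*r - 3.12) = -3.54*r^5 + 0.46*r^4 - 1.13*r^3 - 4.13*r^2 - 0.78*r - 5.66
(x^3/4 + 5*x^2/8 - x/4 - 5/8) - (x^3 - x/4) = -3*x^3/4 + 5*x^2/8 - 5/8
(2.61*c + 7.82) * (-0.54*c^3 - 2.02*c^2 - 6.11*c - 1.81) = -1.4094*c^4 - 9.495*c^3 - 31.7435*c^2 - 52.5043*c - 14.1542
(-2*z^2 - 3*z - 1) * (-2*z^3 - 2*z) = 4*z^5 + 6*z^4 + 6*z^3 + 6*z^2 + 2*z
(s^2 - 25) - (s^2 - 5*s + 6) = 5*s - 31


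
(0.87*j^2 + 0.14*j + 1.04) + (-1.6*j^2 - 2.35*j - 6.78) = -0.73*j^2 - 2.21*j - 5.74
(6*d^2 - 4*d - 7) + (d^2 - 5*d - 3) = 7*d^2 - 9*d - 10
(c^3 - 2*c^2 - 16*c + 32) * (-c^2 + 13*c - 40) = -c^5 + 15*c^4 - 50*c^3 - 160*c^2 + 1056*c - 1280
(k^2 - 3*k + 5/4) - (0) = k^2 - 3*k + 5/4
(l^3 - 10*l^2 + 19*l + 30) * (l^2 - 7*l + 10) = l^5 - 17*l^4 + 99*l^3 - 203*l^2 - 20*l + 300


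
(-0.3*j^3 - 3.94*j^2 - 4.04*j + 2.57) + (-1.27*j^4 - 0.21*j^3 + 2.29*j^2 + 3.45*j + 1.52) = -1.27*j^4 - 0.51*j^3 - 1.65*j^2 - 0.59*j + 4.09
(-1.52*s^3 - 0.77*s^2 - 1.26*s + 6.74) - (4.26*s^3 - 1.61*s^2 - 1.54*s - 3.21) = -5.78*s^3 + 0.84*s^2 + 0.28*s + 9.95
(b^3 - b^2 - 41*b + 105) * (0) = 0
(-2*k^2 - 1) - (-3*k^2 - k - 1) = k^2 + k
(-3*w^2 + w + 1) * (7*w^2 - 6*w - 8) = -21*w^4 + 25*w^3 + 25*w^2 - 14*w - 8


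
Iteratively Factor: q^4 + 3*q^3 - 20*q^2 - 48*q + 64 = (q + 4)*(q^3 - q^2 - 16*q + 16) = (q + 4)^2*(q^2 - 5*q + 4) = (q - 4)*(q + 4)^2*(q - 1)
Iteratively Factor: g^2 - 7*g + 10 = (g - 5)*(g - 2)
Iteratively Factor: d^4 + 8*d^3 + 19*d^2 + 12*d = (d)*(d^3 + 8*d^2 + 19*d + 12) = d*(d + 1)*(d^2 + 7*d + 12) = d*(d + 1)*(d + 3)*(d + 4)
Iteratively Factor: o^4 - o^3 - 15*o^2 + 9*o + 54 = (o - 3)*(o^3 + 2*o^2 - 9*o - 18) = (o - 3)*(o + 2)*(o^2 - 9) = (o - 3)*(o + 2)*(o + 3)*(o - 3)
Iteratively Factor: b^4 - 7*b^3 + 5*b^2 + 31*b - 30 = (b - 5)*(b^3 - 2*b^2 - 5*b + 6) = (b - 5)*(b - 1)*(b^2 - b - 6) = (b - 5)*(b - 3)*(b - 1)*(b + 2)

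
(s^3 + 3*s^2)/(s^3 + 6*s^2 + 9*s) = s/(s + 3)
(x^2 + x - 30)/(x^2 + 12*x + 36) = (x - 5)/(x + 6)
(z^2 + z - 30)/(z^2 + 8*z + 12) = (z - 5)/(z + 2)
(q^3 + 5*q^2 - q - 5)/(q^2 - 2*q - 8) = (-q^3 - 5*q^2 + q + 5)/(-q^2 + 2*q + 8)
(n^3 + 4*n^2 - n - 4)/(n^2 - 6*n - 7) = (n^2 + 3*n - 4)/(n - 7)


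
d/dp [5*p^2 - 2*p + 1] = 10*p - 2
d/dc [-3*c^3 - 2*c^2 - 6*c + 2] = -9*c^2 - 4*c - 6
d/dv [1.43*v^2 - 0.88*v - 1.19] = 2.86*v - 0.88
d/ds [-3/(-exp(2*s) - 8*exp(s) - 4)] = 6*(-exp(s) - 4)*exp(s)/(exp(2*s) + 8*exp(s) + 4)^2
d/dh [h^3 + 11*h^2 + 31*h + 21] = 3*h^2 + 22*h + 31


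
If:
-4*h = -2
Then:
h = 1/2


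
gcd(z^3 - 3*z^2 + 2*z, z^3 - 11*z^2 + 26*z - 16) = z^2 - 3*z + 2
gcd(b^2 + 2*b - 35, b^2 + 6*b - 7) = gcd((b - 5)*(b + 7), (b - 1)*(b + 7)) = b + 7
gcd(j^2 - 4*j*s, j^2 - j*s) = j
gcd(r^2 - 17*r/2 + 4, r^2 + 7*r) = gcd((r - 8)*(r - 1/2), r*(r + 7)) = 1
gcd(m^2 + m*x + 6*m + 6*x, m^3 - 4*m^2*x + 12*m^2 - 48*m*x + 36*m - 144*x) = m + 6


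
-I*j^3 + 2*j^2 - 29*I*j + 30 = (j - 5*I)*(j + 6*I)*(-I*j + 1)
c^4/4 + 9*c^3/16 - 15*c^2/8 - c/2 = c*(c/4 + 1)*(c - 2)*(c + 1/4)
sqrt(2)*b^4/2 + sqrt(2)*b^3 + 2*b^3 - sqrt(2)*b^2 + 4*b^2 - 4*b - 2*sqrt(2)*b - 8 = (b + 2)*(b - sqrt(2))*(b + 2*sqrt(2))*(sqrt(2)*b/2 + 1)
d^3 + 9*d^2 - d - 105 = (d - 3)*(d + 5)*(d + 7)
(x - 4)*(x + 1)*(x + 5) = x^3 + 2*x^2 - 19*x - 20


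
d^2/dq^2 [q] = 0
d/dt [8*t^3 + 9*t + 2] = 24*t^2 + 9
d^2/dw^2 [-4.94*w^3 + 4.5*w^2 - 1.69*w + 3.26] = 9.0 - 29.64*w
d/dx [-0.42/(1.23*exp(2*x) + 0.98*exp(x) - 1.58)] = (1.0332*exp(x) + 0.4116)*exp(x)/(1.23*exp(2*x) + 0.98*exp(x) - 1.58)^2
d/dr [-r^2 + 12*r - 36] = 12 - 2*r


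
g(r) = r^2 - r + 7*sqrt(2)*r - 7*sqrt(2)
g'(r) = 2*r - 1 + 7*sqrt(2)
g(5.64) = 72.10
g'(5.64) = 20.18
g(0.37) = -6.47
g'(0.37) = 9.64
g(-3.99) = -29.49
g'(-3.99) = 0.92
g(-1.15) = -18.81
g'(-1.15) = 6.60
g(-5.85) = -27.74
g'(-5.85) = -2.80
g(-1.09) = -18.41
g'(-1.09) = 6.72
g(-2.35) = -25.29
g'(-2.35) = 4.20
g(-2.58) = -26.20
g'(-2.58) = 3.74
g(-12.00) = 27.31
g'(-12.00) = -15.10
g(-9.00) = -8.99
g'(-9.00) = -9.10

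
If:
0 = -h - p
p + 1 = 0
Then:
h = 1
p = -1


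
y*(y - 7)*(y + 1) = y^3 - 6*y^2 - 7*y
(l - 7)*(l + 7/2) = l^2 - 7*l/2 - 49/2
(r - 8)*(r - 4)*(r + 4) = r^3 - 8*r^2 - 16*r + 128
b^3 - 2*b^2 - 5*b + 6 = (b - 3)*(b - 1)*(b + 2)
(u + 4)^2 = u^2 + 8*u + 16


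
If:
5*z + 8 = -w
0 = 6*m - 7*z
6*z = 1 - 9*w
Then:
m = -511/234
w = 53/39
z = -73/39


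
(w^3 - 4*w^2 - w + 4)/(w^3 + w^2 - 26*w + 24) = (w + 1)/(w + 6)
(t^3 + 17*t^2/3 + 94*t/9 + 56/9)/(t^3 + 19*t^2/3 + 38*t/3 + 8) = (t + 7/3)/(t + 3)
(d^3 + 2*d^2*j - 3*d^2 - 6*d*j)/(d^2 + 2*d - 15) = d*(d + 2*j)/(d + 5)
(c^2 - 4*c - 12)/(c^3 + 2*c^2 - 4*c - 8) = (c - 6)/(c^2 - 4)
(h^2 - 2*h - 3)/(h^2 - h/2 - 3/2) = 2*(h - 3)/(2*h - 3)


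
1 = 1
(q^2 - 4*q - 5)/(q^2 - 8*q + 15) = (q + 1)/(q - 3)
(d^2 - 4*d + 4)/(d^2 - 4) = (d - 2)/(d + 2)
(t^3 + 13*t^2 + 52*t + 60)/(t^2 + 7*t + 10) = t + 6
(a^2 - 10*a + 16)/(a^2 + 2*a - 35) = (a^2 - 10*a + 16)/(a^2 + 2*a - 35)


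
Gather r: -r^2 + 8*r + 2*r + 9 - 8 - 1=-r^2 + 10*r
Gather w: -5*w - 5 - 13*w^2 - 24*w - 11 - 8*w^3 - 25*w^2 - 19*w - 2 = -8*w^3 - 38*w^2 - 48*w - 18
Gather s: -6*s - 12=-6*s - 12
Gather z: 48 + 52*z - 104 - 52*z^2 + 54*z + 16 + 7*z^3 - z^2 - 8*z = 7*z^3 - 53*z^2 + 98*z - 40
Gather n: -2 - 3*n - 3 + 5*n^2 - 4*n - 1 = 5*n^2 - 7*n - 6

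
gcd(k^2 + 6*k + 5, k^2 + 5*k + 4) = k + 1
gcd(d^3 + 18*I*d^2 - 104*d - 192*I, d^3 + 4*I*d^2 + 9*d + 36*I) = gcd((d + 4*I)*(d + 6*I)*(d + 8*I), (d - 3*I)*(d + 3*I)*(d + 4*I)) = d + 4*I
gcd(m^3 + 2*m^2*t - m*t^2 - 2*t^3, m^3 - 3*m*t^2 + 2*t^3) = -m^2 - m*t + 2*t^2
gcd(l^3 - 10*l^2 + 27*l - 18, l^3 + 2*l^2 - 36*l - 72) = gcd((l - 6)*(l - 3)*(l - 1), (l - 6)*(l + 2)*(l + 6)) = l - 6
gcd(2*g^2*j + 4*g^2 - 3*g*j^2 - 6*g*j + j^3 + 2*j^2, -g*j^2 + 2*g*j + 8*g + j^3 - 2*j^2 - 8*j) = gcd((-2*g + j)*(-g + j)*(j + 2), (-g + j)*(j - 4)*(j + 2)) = g*j + 2*g - j^2 - 2*j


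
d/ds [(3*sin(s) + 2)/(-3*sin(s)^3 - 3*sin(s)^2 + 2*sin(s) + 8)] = (18*sin(s)^3 + 27*sin(s)^2 + 12*sin(s) + 20)*cos(s)/(3*sin(s)^3 + 3*sin(s)^2 - 2*sin(s) - 8)^2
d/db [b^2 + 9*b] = 2*b + 9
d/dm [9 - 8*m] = -8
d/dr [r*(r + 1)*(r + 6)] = 3*r^2 + 14*r + 6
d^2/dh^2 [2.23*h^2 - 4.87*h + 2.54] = 4.46000000000000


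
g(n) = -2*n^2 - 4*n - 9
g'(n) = -4*n - 4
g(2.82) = -36.18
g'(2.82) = -15.28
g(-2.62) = -12.25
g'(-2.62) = 6.48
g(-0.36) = -7.82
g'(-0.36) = -2.56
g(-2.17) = -9.74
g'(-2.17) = 4.68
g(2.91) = -37.58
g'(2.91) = -15.64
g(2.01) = -25.12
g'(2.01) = -12.04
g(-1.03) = -7.00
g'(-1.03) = 0.12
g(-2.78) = -13.34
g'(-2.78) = 7.12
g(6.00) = -105.00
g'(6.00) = -28.00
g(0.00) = -9.00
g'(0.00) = -4.00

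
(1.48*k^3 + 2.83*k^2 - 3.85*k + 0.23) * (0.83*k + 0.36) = 1.2284*k^4 + 2.8817*k^3 - 2.1767*k^2 - 1.1951*k + 0.0828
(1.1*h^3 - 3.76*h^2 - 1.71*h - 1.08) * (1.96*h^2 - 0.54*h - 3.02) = 2.156*h^5 - 7.9636*h^4 - 4.6432*h^3 + 10.1618*h^2 + 5.7474*h + 3.2616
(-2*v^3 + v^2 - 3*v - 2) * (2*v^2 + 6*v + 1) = -4*v^5 - 10*v^4 - 2*v^3 - 21*v^2 - 15*v - 2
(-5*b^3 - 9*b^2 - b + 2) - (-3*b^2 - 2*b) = -5*b^3 - 6*b^2 + b + 2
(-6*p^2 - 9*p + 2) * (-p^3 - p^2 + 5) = 6*p^5 + 15*p^4 + 7*p^3 - 32*p^2 - 45*p + 10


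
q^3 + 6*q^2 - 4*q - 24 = (q - 2)*(q + 2)*(q + 6)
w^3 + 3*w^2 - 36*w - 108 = (w - 6)*(w + 3)*(w + 6)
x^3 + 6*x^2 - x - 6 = (x - 1)*(x + 1)*(x + 6)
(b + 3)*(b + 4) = b^2 + 7*b + 12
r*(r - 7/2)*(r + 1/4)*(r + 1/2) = r^4 - 11*r^3/4 - 5*r^2/2 - 7*r/16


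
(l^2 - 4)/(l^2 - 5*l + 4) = (l^2 - 4)/(l^2 - 5*l + 4)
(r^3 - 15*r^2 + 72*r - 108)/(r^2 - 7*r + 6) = (r^2 - 9*r + 18)/(r - 1)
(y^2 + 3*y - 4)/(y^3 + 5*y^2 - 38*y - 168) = (y - 1)/(y^2 + y - 42)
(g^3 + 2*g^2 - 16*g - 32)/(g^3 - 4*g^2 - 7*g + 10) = (g^2 - 16)/(g^2 - 6*g + 5)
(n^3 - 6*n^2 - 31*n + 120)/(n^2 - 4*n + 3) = (n^2 - 3*n - 40)/(n - 1)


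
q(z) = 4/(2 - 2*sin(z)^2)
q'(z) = 16*sin(z)*cos(z)/(2 - 2*sin(z)^2)^2 = 4*sin(z)/cos(z)^3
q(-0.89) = 5.05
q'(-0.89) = -12.47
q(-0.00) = 2.00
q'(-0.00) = 0.00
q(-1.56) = 17159.11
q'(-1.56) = -3178571.06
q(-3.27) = 2.03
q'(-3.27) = -0.53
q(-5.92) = 2.29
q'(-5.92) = 1.74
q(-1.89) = 20.31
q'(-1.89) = 122.90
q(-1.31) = 30.08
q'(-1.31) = -225.43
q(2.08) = 8.42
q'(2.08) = -30.15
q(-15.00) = 3.47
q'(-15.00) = 5.93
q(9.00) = 2.41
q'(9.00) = -2.18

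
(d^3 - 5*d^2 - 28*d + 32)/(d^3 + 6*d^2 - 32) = (d^2 - 9*d + 8)/(d^2 + 2*d - 8)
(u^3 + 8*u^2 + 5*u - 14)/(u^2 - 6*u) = (u^3 + 8*u^2 + 5*u - 14)/(u*(u - 6))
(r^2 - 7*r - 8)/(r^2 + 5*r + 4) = (r - 8)/(r + 4)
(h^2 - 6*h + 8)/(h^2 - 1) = (h^2 - 6*h + 8)/(h^2 - 1)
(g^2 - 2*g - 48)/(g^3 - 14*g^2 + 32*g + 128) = (g + 6)/(g^2 - 6*g - 16)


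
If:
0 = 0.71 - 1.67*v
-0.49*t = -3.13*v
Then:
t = 2.72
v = 0.43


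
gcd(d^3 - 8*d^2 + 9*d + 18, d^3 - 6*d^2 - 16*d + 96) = d - 6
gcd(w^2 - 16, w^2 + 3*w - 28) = w - 4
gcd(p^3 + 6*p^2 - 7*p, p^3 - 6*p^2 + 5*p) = p^2 - p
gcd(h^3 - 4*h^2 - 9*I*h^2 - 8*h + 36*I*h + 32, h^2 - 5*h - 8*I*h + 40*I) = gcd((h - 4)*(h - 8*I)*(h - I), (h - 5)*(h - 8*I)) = h - 8*I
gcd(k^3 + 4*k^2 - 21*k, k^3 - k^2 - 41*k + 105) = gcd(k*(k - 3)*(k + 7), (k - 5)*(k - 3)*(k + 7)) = k^2 + 4*k - 21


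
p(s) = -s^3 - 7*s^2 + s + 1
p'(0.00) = 1.00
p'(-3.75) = 11.31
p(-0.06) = 0.92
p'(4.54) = -124.39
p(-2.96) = -37.36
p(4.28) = -201.35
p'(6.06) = -194.01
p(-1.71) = -16.18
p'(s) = -3*s^2 - 14*s + 1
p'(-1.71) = 16.17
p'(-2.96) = 16.16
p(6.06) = -472.55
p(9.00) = -1286.00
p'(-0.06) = 1.83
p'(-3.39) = 13.98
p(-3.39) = -43.88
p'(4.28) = -113.88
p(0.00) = 1.00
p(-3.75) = -48.45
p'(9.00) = -368.00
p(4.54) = -232.32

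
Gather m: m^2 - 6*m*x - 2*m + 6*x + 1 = m^2 + m*(-6*x - 2) + 6*x + 1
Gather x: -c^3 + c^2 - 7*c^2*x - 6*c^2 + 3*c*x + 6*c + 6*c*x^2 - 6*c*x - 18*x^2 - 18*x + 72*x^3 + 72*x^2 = -c^3 - 5*c^2 + 6*c + 72*x^3 + x^2*(6*c + 54) + x*(-7*c^2 - 3*c - 18)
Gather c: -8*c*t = -8*c*t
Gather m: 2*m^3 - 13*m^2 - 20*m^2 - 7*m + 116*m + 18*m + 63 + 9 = 2*m^3 - 33*m^2 + 127*m + 72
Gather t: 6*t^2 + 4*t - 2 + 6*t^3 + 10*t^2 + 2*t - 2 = 6*t^3 + 16*t^2 + 6*t - 4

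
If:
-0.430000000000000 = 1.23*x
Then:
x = -0.35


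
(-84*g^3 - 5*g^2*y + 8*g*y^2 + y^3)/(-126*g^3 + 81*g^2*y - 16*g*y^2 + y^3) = (28*g^2 + 11*g*y + y^2)/(42*g^2 - 13*g*y + y^2)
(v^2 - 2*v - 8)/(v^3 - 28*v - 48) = (v - 4)/(v^2 - 2*v - 24)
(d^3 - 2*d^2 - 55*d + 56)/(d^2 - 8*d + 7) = (d^2 - d - 56)/(d - 7)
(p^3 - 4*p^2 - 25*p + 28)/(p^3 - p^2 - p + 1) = (p^2 - 3*p - 28)/(p^2 - 1)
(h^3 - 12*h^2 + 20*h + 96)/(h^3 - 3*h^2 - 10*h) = (h^2 - 14*h + 48)/(h*(h - 5))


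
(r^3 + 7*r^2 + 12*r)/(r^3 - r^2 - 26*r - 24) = r*(r + 3)/(r^2 - 5*r - 6)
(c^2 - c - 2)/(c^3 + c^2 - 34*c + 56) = (c + 1)/(c^2 + 3*c - 28)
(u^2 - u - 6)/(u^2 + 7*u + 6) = (u^2 - u - 6)/(u^2 + 7*u + 6)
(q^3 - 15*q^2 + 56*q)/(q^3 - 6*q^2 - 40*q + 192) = q*(q - 7)/(q^2 + 2*q - 24)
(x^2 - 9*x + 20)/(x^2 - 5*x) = (x - 4)/x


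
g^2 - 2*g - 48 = (g - 8)*(g + 6)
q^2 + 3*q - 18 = (q - 3)*(q + 6)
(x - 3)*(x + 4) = x^2 + x - 12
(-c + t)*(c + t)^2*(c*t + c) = -c^4*t - c^4 - c^3*t^2 - c^3*t + c^2*t^3 + c^2*t^2 + c*t^4 + c*t^3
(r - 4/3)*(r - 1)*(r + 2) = r^3 - r^2/3 - 10*r/3 + 8/3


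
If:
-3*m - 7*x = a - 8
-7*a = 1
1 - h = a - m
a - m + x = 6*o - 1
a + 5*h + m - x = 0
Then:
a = -1/7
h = 16/35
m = -24/35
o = 1/2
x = 51/35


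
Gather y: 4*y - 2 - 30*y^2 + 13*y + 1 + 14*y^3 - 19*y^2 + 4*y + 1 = 14*y^3 - 49*y^2 + 21*y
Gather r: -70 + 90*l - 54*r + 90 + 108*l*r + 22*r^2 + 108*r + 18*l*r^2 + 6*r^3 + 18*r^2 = 90*l + 6*r^3 + r^2*(18*l + 40) + r*(108*l + 54) + 20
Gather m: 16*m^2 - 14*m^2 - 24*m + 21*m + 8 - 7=2*m^2 - 3*m + 1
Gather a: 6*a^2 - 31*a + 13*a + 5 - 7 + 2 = 6*a^2 - 18*a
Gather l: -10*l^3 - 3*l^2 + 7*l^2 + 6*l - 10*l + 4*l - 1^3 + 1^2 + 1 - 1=-10*l^3 + 4*l^2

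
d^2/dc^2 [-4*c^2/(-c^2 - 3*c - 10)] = 8*(-3*c^3 - 30*c^2 + 100)/(c^6 + 9*c^5 + 57*c^4 + 207*c^3 + 570*c^2 + 900*c + 1000)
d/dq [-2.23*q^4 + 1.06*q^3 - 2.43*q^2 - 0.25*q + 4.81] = -8.92*q^3 + 3.18*q^2 - 4.86*q - 0.25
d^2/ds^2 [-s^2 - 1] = -2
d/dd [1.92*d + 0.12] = 1.92000000000000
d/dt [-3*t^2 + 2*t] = 2 - 6*t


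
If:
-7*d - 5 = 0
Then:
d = -5/7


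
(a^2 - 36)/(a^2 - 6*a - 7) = (36 - a^2)/(-a^2 + 6*a + 7)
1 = 1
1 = 1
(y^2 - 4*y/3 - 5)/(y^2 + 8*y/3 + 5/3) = (y - 3)/(y + 1)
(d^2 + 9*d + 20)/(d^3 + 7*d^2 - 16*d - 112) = (d + 5)/(d^2 + 3*d - 28)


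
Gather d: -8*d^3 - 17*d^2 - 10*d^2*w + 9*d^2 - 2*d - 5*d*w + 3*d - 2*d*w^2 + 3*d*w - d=-8*d^3 + d^2*(-10*w - 8) + d*(-2*w^2 - 2*w)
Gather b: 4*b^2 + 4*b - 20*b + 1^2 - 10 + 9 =4*b^2 - 16*b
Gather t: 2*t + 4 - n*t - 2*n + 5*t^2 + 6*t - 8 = -2*n + 5*t^2 + t*(8 - n) - 4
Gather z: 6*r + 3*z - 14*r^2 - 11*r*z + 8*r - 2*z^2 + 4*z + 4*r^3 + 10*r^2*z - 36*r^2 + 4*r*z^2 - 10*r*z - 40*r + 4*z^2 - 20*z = 4*r^3 - 50*r^2 - 26*r + z^2*(4*r + 2) + z*(10*r^2 - 21*r - 13)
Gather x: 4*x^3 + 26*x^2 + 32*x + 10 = 4*x^3 + 26*x^2 + 32*x + 10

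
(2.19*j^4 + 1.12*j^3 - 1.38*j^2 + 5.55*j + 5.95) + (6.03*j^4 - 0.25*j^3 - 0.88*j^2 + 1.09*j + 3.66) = 8.22*j^4 + 0.87*j^3 - 2.26*j^2 + 6.64*j + 9.61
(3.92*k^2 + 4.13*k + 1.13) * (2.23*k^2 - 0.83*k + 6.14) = 8.7416*k^4 + 5.9563*k^3 + 23.1608*k^2 + 24.4203*k + 6.9382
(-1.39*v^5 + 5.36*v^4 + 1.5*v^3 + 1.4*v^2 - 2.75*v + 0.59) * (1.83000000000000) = -2.5437*v^5 + 9.8088*v^4 + 2.745*v^3 + 2.562*v^2 - 5.0325*v + 1.0797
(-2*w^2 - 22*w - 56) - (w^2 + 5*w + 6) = -3*w^2 - 27*w - 62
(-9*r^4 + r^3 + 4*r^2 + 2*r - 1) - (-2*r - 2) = -9*r^4 + r^3 + 4*r^2 + 4*r + 1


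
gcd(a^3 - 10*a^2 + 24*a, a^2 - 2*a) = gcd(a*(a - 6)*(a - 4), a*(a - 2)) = a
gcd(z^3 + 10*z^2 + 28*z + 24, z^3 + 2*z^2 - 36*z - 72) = z^2 + 8*z + 12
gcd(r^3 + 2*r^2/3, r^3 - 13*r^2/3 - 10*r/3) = r^2 + 2*r/3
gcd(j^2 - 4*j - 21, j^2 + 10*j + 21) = j + 3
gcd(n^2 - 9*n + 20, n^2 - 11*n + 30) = n - 5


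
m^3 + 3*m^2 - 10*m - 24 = (m - 3)*(m + 2)*(m + 4)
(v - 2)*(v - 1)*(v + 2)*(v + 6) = v^4 + 5*v^3 - 10*v^2 - 20*v + 24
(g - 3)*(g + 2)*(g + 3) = g^3 + 2*g^2 - 9*g - 18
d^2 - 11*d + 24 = (d - 8)*(d - 3)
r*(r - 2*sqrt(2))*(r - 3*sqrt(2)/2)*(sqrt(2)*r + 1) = sqrt(2)*r^4 - 6*r^3 + 5*sqrt(2)*r^2/2 + 6*r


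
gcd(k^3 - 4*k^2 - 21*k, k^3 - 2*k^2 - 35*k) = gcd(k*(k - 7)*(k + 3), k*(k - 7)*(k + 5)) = k^2 - 7*k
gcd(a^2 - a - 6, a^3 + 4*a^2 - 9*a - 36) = a - 3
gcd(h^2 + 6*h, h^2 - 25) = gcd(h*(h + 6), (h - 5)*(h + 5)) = 1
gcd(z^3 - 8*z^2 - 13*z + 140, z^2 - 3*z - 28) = z^2 - 3*z - 28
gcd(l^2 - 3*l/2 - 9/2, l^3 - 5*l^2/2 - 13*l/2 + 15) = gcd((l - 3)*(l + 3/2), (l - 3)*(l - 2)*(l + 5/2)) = l - 3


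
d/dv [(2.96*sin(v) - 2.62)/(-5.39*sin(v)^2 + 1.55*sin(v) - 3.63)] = (15.9544*sin(v)^2 - 28.2436*sin(v) - 6.6838)*cos(v)/(29.0521*sin(v)^4 - 16.709*sin(v)^3 + 41.5339*sin(v)^2 - 11.253*sin(v) + 13.1769)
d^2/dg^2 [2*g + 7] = 0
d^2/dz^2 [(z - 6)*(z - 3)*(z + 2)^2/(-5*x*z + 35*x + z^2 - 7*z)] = 2*(-(z - 6)*(z - 3)*(z + 2)^2*(5*x - 2*z + 7)^2 + (z + 2)*(5*x*z - 35*x - z^2 + 7*z)*(-(z - 6)*(z - 3)*(z + 2) + 2*(z - 6)*(z - 3)*(5*x - 2*z + 7) + (z - 6)*(z + 2)*(5*x - 2*z + 7) + (z - 3)*(z + 2)*(5*x - 2*z + 7)) - (5*x*z - 35*x - z^2 + 7*z)^2*((z - 6)*(z - 3) + 2*(z - 6)*(z + 2) + 2*(z - 3)*(z + 2) + (z + 2)^2))/(5*x*z - 35*x - z^2 + 7*z)^3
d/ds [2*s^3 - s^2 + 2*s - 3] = 6*s^2 - 2*s + 2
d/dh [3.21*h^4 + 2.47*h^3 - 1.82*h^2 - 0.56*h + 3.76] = 12.84*h^3 + 7.41*h^2 - 3.64*h - 0.56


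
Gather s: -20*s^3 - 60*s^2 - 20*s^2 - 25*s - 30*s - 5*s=-20*s^3 - 80*s^2 - 60*s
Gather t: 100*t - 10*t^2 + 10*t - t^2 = -11*t^2 + 110*t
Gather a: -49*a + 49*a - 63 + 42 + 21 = 0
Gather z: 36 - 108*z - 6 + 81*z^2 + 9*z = 81*z^2 - 99*z + 30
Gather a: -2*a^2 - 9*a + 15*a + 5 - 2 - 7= -2*a^2 + 6*a - 4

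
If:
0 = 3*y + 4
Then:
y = -4/3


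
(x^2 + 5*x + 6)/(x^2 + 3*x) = (x + 2)/x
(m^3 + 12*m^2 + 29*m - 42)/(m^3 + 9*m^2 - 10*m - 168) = (m - 1)/(m - 4)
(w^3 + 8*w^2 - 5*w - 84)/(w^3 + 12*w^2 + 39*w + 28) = (w - 3)/(w + 1)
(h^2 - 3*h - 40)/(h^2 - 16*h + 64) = (h + 5)/(h - 8)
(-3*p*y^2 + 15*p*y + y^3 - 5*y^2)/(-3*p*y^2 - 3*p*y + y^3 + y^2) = (y - 5)/(y + 1)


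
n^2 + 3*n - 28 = (n - 4)*(n + 7)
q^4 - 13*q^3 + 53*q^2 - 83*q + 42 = (q - 7)*(q - 3)*(q - 2)*(q - 1)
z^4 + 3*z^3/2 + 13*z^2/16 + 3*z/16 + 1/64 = (z + 1/4)^2*(z + 1/2)^2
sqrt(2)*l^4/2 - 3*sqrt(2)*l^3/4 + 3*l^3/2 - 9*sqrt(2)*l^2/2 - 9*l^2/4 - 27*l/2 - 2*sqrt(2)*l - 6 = (l - 4)*(l + 1/2)*(l + 3*sqrt(2)/2)*(sqrt(2)*l/2 + sqrt(2))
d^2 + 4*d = d*(d + 4)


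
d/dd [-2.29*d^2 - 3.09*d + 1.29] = -4.58*d - 3.09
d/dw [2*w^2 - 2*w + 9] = 4*w - 2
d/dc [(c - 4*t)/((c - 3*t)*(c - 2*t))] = ((-c + 4*t)*(c - 3*t) + (-c + 4*t)*(c - 2*t) + (c - 3*t)*(c - 2*t))/((c - 3*t)^2*(c - 2*t)^2)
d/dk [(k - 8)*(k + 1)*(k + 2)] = 3*k^2 - 10*k - 22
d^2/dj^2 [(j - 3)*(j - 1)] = 2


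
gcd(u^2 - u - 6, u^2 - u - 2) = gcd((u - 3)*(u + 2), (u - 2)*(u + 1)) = 1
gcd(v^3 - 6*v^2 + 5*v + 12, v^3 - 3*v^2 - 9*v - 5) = v + 1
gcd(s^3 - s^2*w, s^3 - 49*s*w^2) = s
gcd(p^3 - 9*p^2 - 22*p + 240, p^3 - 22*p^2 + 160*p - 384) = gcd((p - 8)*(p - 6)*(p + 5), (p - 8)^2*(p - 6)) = p^2 - 14*p + 48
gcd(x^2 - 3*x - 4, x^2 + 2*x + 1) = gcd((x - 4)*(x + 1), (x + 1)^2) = x + 1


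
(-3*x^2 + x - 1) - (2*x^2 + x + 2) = -5*x^2 - 3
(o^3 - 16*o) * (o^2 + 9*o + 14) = o^5 + 9*o^4 - 2*o^3 - 144*o^2 - 224*o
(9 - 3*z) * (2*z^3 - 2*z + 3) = -6*z^4 + 18*z^3 + 6*z^2 - 27*z + 27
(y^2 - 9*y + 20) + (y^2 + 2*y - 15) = 2*y^2 - 7*y + 5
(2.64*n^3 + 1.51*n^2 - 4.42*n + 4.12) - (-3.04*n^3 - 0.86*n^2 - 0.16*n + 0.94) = 5.68*n^3 + 2.37*n^2 - 4.26*n + 3.18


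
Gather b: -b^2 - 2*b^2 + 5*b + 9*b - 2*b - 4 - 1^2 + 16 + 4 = -3*b^2 + 12*b + 15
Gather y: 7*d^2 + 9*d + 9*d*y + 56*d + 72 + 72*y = 7*d^2 + 65*d + y*(9*d + 72) + 72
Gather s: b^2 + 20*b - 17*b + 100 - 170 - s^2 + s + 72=b^2 + 3*b - s^2 + s + 2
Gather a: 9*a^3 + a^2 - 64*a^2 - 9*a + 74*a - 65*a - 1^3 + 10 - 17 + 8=9*a^3 - 63*a^2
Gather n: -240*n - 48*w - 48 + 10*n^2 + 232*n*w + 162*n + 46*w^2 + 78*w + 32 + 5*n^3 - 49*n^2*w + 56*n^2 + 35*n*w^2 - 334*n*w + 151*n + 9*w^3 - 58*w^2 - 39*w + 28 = 5*n^3 + n^2*(66 - 49*w) + n*(35*w^2 - 102*w + 73) + 9*w^3 - 12*w^2 - 9*w + 12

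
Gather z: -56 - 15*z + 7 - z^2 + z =-z^2 - 14*z - 49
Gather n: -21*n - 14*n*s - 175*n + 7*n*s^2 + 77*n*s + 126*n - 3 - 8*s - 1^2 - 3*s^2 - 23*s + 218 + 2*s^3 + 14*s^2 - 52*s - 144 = n*(7*s^2 + 63*s - 70) + 2*s^3 + 11*s^2 - 83*s + 70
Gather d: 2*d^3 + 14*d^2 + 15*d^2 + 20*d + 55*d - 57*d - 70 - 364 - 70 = 2*d^3 + 29*d^2 + 18*d - 504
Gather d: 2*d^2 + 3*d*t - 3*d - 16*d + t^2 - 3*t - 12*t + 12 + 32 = 2*d^2 + d*(3*t - 19) + t^2 - 15*t + 44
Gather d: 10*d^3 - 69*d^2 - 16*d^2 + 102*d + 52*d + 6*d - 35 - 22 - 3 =10*d^3 - 85*d^2 + 160*d - 60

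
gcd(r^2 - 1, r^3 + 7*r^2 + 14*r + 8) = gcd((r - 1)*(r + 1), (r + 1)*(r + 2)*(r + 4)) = r + 1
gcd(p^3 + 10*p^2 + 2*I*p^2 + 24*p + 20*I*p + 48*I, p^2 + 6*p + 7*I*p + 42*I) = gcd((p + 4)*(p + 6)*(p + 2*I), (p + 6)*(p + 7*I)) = p + 6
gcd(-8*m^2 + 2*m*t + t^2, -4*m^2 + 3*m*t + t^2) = 4*m + t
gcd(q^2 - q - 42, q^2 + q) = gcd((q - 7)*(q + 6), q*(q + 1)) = 1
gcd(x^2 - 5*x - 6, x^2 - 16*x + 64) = 1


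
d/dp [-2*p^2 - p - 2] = -4*p - 1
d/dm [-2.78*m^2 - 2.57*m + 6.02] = -5.56*m - 2.57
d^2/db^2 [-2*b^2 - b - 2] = -4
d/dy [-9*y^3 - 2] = -27*y^2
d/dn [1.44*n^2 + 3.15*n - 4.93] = 2.88*n + 3.15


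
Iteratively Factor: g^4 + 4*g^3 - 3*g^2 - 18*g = (g)*(g^3 + 4*g^2 - 3*g - 18) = g*(g - 2)*(g^2 + 6*g + 9) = g*(g - 2)*(g + 3)*(g + 3)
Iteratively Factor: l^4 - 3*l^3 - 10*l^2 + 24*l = (l)*(l^3 - 3*l^2 - 10*l + 24) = l*(l - 2)*(l^2 - l - 12) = l*(l - 4)*(l - 2)*(l + 3)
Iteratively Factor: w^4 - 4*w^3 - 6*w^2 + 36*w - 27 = (w + 3)*(w^3 - 7*w^2 + 15*w - 9) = (w - 3)*(w + 3)*(w^2 - 4*w + 3) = (w - 3)^2*(w + 3)*(w - 1)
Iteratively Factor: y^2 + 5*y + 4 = (y + 4)*(y + 1)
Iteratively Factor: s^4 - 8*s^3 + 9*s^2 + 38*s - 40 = (s - 1)*(s^3 - 7*s^2 + 2*s + 40) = (s - 1)*(s + 2)*(s^2 - 9*s + 20) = (s - 5)*(s - 1)*(s + 2)*(s - 4)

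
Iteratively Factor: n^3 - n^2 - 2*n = (n - 2)*(n^2 + n) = (n - 2)*(n + 1)*(n)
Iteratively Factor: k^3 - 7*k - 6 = (k + 2)*(k^2 - 2*k - 3) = (k + 1)*(k + 2)*(k - 3)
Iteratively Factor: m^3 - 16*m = (m + 4)*(m^2 - 4*m) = m*(m + 4)*(m - 4)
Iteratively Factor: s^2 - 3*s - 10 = (s - 5)*(s + 2)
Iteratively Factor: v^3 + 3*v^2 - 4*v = (v)*(v^2 + 3*v - 4) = v*(v - 1)*(v + 4)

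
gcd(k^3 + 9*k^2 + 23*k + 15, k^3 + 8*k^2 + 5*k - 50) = k + 5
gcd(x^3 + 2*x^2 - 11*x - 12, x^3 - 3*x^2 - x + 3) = x^2 - 2*x - 3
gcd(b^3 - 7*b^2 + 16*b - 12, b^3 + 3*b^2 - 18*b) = b - 3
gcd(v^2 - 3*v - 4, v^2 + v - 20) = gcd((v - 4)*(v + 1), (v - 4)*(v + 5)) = v - 4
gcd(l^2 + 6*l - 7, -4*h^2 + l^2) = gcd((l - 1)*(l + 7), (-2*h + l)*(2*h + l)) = 1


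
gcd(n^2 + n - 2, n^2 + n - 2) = n^2 + n - 2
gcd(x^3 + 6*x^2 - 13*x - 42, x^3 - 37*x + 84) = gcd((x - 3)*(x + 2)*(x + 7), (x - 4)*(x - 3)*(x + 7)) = x^2 + 4*x - 21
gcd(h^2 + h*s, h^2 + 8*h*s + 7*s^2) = h + s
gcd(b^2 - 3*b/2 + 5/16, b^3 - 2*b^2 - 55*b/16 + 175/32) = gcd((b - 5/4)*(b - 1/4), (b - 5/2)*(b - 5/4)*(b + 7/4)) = b - 5/4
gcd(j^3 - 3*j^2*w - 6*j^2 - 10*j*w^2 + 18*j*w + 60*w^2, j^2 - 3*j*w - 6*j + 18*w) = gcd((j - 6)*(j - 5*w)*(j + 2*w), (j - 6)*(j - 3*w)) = j - 6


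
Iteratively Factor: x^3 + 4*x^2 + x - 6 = (x + 3)*(x^2 + x - 2) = (x - 1)*(x + 3)*(x + 2)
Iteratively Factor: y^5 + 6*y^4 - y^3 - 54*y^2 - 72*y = (y)*(y^4 + 6*y^3 - y^2 - 54*y - 72) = y*(y + 3)*(y^3 + 3*y^2 - 10*y - 24) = y*(y - 3)*(y + 3)*(y^2 + 6*y + 8) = y*(y - 3)*(y + 2)*(y + 3)*(y + 4)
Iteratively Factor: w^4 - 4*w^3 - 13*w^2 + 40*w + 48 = (w + 3)*(w^3 - 7*w^2 + 8*w + 16) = (w - 4)*(w + 3)*(w^2 - 3*w - 4) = (w - 4)^2*(w + 3)*(w + 1)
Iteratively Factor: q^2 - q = (q)*(q - 1)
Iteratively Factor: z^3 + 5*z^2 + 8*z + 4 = (z + 2)*(z^2 + 3*z + 2) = (z + 1)*(z + 2)*(z + 2)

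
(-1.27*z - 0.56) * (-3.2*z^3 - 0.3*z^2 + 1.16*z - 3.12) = 4.064*z^4 + 2.173*z^3 - 1.3052*z^2 + 3.3128*z + 1.7472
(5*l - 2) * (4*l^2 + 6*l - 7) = 20*l^3 + 22*l^2 - 47*l + 14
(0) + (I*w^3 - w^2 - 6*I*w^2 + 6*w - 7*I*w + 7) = I*w^3 - w^2 - 6*I*w^2 + 6*w - 7*I*w + 7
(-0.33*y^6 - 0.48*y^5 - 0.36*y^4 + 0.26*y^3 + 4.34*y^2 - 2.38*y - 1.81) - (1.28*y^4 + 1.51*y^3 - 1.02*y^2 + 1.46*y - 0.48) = -0.33*y^6 - 0.48*y^5 - 1.64*y^4 - 1.25*y^3 + 5.36*y^2 - 3.84*y - 1.33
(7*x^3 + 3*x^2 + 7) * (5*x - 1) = 35*x^4 + 8*x^3 - 3*x^2 + 35*x - 7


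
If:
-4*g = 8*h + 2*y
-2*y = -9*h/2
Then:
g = -25*y/18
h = 4*y/9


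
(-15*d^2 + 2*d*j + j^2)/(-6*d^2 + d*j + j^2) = (-15*d^2 + 2*d*j + j^2)/(-6*d^2 + d*j + j^2)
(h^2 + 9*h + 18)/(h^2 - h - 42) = (h + 3)/(h - 7)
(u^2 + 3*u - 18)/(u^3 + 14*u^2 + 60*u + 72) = (u - 3)/(u^2 + 8*u + 12)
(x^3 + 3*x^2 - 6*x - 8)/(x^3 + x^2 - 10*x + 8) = (x + 1)/(x - 1)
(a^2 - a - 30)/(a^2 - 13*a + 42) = (a + 5)/(a - 7)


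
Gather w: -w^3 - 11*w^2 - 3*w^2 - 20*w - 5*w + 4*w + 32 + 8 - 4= -w^3 - 14*w^2 - 21*w + 36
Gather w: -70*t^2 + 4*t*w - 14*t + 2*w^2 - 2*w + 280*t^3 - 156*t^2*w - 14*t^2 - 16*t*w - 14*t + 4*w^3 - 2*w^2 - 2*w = 280*t^3 - 84*t^2 - 28*t + 4*w^3 + w*(-156*t^2 - 12*t - 4)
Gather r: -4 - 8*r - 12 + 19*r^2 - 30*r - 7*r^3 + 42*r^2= -7*r^3 + 61*r^2 - 38*r - 16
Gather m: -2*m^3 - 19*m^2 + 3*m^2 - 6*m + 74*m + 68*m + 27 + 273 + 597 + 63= -2*m^3 - 16*m^2 + 136*m + 960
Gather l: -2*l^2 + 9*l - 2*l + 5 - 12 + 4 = -2*l^2 + 7*l - 3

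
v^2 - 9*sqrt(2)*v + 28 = (v - 7*sqrt(2))*(v - 2*sqrt(2))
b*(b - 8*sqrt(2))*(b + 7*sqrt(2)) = b^3 - sqrt(2)*b^2 - 112*b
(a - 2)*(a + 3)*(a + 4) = a^3 + 5*a^2 - 2*a - 24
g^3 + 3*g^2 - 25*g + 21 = (g - 3)*(g - 1)*(g + 7)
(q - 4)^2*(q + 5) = q^3 - 3*q^2 - 24*q + 80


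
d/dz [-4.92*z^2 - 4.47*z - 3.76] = -9.84*z - 4.47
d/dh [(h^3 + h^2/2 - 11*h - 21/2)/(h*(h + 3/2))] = (4*h^4 + 12*h^3 + 47*h^2 + 84*h + 63)/(h^2*(4*h^2 + 12*h + 9))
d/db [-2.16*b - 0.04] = -2.16000000000000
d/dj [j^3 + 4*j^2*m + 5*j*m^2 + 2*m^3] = 3*j^2 + 8*j*m + 5*m^2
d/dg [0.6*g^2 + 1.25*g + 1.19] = 1.2*g + 1.25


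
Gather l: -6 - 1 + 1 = -6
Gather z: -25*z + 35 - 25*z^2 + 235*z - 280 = -25*z^2 + 210*z - 245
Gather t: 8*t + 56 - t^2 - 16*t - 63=-t^2 - 8*t - 7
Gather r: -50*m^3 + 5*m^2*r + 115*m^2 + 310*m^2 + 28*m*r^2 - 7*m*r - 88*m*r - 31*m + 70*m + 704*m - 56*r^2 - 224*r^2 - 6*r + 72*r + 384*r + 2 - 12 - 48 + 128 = -50*m^3 + 425*m^2 + 743*m + r^2*(28*m - 280) + r*(5*m^2 - 95*m + 450) + 70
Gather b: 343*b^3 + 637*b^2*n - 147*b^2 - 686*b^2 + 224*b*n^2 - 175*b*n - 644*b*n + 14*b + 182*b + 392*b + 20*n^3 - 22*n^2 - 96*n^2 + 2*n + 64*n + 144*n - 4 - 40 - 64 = 343*b^3 + b^2*(637*n - 833) + b*(224*n^2 - 819*n + 588) + 20*n^3 - 118*n^2 + 210*n - 108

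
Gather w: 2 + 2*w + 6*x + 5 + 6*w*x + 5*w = w*(6*x + 7) + 6*x + 7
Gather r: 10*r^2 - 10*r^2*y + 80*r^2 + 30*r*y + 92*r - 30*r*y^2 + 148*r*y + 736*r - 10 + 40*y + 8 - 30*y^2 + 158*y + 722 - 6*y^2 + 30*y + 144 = r^2*(90 - 10*y) + r*(-30*y^2 + 178*y + 828) - 36*y^2 + 228*y + 864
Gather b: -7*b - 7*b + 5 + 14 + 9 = 28 - 14*b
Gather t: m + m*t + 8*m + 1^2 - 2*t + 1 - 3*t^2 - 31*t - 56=9*m - 3*t^2 + t*(m - 33) - 54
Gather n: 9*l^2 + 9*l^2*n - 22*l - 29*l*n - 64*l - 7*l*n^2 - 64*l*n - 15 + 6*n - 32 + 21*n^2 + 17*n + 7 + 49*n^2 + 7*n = 9*l^2 - 86*l + n^2*(70 - 7*l) + n*(9*l^2 - 93*l + 30) - 40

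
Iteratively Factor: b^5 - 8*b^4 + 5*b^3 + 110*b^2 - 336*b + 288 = (b - 3)*(b^4 - 5*b^3 - 10*b^2 + 80*b - 96) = (b - 3)^2*(b^3 - 2*b^2 - 16*b + 32) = (b - 3)^2*(b - 2)*(b^2 - 16) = (b - 3)^2*(b - 2)*(b + 4)*(b - 4)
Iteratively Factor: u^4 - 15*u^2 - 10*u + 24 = (u - 4)*(u^3 + 4*u^2 + u - 6) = (u - 4)*(u - 1)*(u^2 + 5*u + 6) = (u - 4)*(u - 1)*(u + 3)*(u + 2)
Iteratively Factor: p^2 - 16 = (p - 4)*(p + 4)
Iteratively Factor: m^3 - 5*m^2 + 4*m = (m - 1)*(m^2 - 4*m) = m*(m - 1)*(m - 4)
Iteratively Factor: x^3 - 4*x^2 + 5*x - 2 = (x - 2)*(x^2 - 2*x + 1) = (x - 2)*(x - 1)*(x - 1)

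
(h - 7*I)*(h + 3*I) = h^2 - 4*I*h + 21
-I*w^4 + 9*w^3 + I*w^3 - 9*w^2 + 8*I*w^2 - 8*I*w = w*(w + I)*(w + 8*I)*(-I*w + I)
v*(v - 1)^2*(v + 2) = v^4 - 3*v^2 + 2*v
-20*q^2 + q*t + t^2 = (-4*q + t)*(5*q + t)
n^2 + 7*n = n*(n + 7)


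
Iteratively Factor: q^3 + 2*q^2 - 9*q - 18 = (q - 3)*(q^2 + 5*q + 6) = (q - 3)*(q + 2)*(q + 3)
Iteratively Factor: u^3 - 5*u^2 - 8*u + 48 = (u - 4)*(u^2 - u - 12) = (u - 4)*(u + 3)*(u - 4)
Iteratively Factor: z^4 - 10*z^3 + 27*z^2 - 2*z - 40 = (z + 1)*(z^3 - 11*z^2 + 38*z - 40) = (z - 5)*(z + 1)*(z^2 - 6*z + 8) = (z - 5)*(z - 4)*(z + 1)*(z - 2)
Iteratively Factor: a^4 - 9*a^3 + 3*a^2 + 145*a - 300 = (a - 5)*(a^3 - 4*a^2 - 17*a + 60) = (a - 5)*(a - 3)*(a^2 - a - 20) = (a - 5)*(a - 3)*(a + 4)*(a - 5)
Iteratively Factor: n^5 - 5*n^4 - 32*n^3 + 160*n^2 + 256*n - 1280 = (n - 5)*(n^4 - 32*n^2 + 256) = (n - 5)*(n - 4)*(n^3 + 4*n^2 - 16*n - 64) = (n - 5)*(n - 4)*(n + 4)*(n^2 - 16) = (n - 5)*(n - 4)^2*(n + 4)*(n + 4)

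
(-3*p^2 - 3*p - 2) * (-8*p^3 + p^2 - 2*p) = 24*p^5 + 21*p^4 + 19*p^3 + 4*p^2 + 4*p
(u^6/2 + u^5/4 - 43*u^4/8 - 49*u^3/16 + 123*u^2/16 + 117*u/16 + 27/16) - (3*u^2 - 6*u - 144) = u^6/2 + u^5/4 - 43*u^4/8 - 49*u^3/16 + 75*u^2/16 + 213*u/16 + 2331/16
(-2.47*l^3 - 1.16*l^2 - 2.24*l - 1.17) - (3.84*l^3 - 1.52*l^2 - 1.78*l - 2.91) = -6.31*l^3 + 0.36*l^2 - 0.46*l + 1.74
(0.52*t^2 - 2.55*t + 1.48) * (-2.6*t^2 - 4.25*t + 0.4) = -1.352*t^4 + 4.42*t^3 + 7.1975*t^2 - 7.31*t + 0.592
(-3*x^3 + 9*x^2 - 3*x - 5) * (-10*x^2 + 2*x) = 30*x^5 - 96*x^4 + 48*x^3 + 44*x^2 - 10*x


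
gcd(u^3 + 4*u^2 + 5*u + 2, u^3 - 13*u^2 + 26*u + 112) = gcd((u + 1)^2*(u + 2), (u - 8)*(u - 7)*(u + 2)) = u + 2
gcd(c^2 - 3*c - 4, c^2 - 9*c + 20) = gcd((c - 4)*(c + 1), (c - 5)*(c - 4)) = c - 4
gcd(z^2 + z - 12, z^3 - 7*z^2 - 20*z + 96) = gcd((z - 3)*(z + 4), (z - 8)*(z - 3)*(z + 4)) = z^2 + z - 12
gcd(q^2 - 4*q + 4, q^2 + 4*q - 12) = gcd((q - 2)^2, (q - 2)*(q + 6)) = q - 2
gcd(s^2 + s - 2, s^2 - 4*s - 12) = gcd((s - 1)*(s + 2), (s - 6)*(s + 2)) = s + 2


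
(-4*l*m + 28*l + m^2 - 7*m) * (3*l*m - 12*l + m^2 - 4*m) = -12*l^2*m^2 + 132*l^2*m - 336*l^2 - l*m^3 + 11*l*m^2 - 28*l*m + m^4 - 11*m^3 + 28*m^2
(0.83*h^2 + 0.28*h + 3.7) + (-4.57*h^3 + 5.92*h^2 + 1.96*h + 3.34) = -4.57*h^3 + 6.75*h^2 + 2.24*h + 7.04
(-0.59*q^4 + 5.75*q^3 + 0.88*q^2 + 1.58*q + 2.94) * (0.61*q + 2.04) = -0.3599*q^5 + 2.3039*q^4 + 12.2668*q^3 + 2.759*q^2 + 5.0166*q + 5.9976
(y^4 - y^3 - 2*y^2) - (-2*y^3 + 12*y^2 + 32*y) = y^4 + y^3 - 14*y^2 - 32*y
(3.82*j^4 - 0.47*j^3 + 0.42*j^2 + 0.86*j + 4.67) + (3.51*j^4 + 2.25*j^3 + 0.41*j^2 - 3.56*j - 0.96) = 7.33*j^4 + 1.78*j^3 + 0.83*j^2 - 2.7*j + 3.71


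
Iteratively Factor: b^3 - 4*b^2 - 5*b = (b - 5)*(b^2 + b) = b*(b - 5)*(b + 1)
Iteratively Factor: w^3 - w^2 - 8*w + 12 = (w - 2)*(w^2 + w - 6) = (w - 2)^2*(w + 3)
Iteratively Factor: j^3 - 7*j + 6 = (j + 3)*(j^2 - 3*j + 2) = (j - 2)*(j + 3)*(j - 1)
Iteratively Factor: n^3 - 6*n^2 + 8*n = (n - 2)*(n^2 - 4*n) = n*(n - 2)*(n - 4)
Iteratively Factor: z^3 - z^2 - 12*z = (z)*(z^2 - z - 12) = z*(z - 4)*(z + 3)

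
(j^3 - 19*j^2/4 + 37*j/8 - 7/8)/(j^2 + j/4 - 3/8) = (8*j^3 - 38*j^2 + 37*j - 7)/(8*j^2 + 2*j - 3)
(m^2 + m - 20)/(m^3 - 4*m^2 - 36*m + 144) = (m + 5)/(m^2 - 36)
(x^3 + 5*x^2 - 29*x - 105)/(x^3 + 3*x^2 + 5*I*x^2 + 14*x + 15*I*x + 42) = (x^2 + 2*x - 35)/(x^2 + 5*I*x + 14)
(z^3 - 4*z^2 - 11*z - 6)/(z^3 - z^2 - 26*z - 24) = (z + 1)/(z + 4)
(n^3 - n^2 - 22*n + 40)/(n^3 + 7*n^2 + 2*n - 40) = (n - 4)/(n + 4)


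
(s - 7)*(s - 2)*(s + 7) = s^3 - 2*s^2 - 49*s + 98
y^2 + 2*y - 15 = (y - 3)*(y + 5)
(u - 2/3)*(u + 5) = u^2 + 13*u/3 - 10/3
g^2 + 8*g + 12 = (g + 2)*(g + 6)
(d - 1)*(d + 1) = d^2 - 1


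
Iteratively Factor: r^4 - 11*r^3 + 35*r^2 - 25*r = (r)*(r^3 - 11*r^2 + 35*r - 25) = r*(r - 1)*(r^2 - 10*r + 25) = r*(r - 5)*(r - 1)*(r - 5)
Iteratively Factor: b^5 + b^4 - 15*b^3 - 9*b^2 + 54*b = (b - 2)*(b^4 + 3*b^3 - 9*b^2 - 27*b) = b*(b - 2)*(b^3 + 3*b^2 - 9*b - 27) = b*(b - 2)*(b + 3)*(b^2 - 9) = b*(b - 3)*(b - 2)*(b + 3)*(b + 3)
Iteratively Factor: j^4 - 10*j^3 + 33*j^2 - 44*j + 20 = (j - 2)*(j^3 - 8*j^2 + 17*j - 10) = (j - 5)*(j - 2)*(j^2 - 3*j + 2) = (j - 5)*(j - 2)^2*(j - 1)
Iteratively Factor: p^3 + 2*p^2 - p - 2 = (p + 1)*(p^2 + p - 2) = (p - 1)*(p + 1)*(p + 2)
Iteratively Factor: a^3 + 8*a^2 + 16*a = (a + 4)*(a^2 + 4*a) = (a + 4)^2*(a)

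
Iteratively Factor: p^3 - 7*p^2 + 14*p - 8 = (p - 2)*(p^2 - 5*p + 4) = (p - 2)*(p - 1)*(p - 4)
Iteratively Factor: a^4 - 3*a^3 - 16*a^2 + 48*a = (a + 4)*(a^3 - 7*a^2 + 12*a) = (a - 4)*(a + 4)*(a^2 - 3*a) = a*(a - 4)*(a + 4)*(a - 3)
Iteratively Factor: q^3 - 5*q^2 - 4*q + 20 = (q - 5)*(q^2 - 4) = (q - 5)*(q - 2)*(q + 2)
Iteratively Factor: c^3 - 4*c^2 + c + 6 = (c - 2)*(c^2 - 2*c - 3) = (c - 3)*(c - 2)*(c + 1)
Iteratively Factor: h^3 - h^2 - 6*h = (h)*(h^2 - h - 6) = h*(h + 2)*(h - 3)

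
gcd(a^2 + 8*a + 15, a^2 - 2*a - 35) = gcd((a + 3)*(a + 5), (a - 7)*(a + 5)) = a + 5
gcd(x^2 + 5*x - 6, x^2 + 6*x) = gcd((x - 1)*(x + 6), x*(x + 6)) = x + 6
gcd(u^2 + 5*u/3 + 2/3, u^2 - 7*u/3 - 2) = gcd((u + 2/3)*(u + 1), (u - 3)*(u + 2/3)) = u + 2/3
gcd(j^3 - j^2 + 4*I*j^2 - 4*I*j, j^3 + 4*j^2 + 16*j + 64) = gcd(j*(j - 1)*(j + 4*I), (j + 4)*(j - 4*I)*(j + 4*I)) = j + 4*I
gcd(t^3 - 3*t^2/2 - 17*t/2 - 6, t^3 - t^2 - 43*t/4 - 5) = t - 4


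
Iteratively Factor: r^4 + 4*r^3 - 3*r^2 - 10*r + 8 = (r + 4)*(r^3 - 3*r + 2) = (r + 2)*(r + 4)*(r^2 - 2*r + 1) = (r - 1)*(r + 2)*(r + 4)*(r - 1)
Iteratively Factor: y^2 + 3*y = (y)*(y + 3)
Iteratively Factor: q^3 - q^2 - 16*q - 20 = (q + 2)*(q^2 - 3*q - 10) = (q + 2)^2*(q - 5)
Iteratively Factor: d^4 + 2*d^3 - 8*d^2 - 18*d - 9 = (d + 1)*(d^3 + d^2 - 9*d - 9) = (d - 3)*(d + 1)*(d^2 + 4*d + 3) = (d - 3)*(d + 1)*(d + 3)*(d + 1)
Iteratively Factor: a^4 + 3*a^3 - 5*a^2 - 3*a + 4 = (a + 4)*(a^3 - a^2 - a + 1) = (a + 1)*(a + 4)*(a^2 - 2*a + 1) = (a - 1)*(a + 1)*(a + 4)*(a - 1)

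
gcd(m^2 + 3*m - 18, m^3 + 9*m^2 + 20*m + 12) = m + 6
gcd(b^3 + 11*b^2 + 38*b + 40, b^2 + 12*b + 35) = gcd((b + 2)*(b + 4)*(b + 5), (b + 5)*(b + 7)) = b + 5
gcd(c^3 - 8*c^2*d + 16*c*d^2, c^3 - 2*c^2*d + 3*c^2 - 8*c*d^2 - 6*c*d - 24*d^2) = c - 4*d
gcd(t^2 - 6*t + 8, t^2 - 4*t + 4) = t - 2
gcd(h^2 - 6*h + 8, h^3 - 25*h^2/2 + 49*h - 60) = h - 4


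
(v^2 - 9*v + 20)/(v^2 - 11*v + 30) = (v - 4)/(v - 6)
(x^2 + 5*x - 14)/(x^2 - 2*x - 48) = (-x^2 - 5*x + 14)/(-x^2 + 2*x + 48)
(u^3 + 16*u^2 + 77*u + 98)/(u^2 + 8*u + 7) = (u^2 + 9*u + 14)/(u + 1)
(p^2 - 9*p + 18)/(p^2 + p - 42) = (p - 3)/(p + 7)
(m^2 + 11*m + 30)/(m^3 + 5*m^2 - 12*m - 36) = (m + 5)/(m^2 - m - 6)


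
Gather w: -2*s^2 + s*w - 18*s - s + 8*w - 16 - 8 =-2*s^2 - 19*s + w*(s + 8) - 24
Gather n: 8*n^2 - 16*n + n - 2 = 8*n^2 - 15*n - 2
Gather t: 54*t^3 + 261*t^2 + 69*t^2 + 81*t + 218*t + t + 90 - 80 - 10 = 54*t^3 + 330*t^2 + 300*t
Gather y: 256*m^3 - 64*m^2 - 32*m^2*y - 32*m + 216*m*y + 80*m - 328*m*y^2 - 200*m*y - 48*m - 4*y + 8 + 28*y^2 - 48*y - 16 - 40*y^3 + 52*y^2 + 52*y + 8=256*m^3 - 64*m^2 - 40*y^3 + y^2*(80 - 328*m) + y*(-32*m^2 + 16*m)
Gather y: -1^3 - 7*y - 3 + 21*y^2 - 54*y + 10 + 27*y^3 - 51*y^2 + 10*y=27*y^3 - 30*y^2 - 51*y + 6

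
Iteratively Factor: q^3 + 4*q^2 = (q)*(q^2 + 4*q) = q*(q + 4)*(q)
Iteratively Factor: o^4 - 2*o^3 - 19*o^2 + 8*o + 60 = (o - 5)*(o^3 + 3*o^2 - 4*o - 12) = (o - 5)*(o - 2)*(o^2 + 5*o + 6) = (o - 5)*(o - 2)*(o + 3)*(o + 2)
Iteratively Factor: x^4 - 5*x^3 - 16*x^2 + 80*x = (x - 5)*(x^3 - 16*x) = (x - 5)*(x + 4)*(x^2 - 4*x) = x*(x - 5)*(x + 4)*(x - 4)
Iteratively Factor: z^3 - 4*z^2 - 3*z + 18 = (z - 3)*(z^2 - z - 6) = (z - 3)^2*(z + 2)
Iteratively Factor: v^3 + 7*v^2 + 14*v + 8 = (v + 1)*(v^2 + 6*v + 8) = (v + 1)*(v + 2)*(v + 4)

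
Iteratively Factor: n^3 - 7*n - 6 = (n + 2)*(n^2 - 2*n - 3) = (n + 1)*(n + 2)*(n - 3)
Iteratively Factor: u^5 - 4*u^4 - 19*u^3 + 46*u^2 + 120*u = (u)*(u^4 - 4*u^3 - 19*u^2 + 46*u + 120) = u*(u - 5)*(u^3 + u^2 - 14*u - 24) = u*(u - 5)*(u + 3)*(u^2 - 2*u - 8) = u*(u - 5)*(u - 4)*(u + 3)*(u + 2)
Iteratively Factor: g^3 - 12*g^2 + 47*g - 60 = (g - 3)*(g^2 - 9*g + 20) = (g - 5)*(g - 3)*(g - 4)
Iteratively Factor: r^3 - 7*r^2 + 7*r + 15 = (r - 5)*(r^2 - 2*r - 3) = (r - 5)*(r + 1)*(r - 3)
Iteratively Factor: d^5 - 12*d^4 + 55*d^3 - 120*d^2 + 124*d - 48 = (d - 1)*(d^4 - 11*d^3 + 44*d^2 - 76*d + 48) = (d - 4)*(d - 1)*(d^3 - 7*d^2 + 16*d - 12) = (d - 4)*(d - 3)*(d - 1)*(d^2 - 4*d + 4) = (d - 4)*(d - 3)*(d - 2)*(d - 1)*(d - 2)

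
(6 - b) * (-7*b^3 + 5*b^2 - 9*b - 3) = 7*b^4 - 47*b^3 + 39*b^2 - 51*b - 18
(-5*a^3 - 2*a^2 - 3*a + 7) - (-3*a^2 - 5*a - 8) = -5*a^3 + a^2 + 2*a + 15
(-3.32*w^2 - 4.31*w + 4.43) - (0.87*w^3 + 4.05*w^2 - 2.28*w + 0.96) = -0.87*w^3 - 7.37*w^2 - 2.03*w + 3.47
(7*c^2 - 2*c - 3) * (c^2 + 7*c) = 7*c^4 + 47*c^3 - 17*c^2 - 21*c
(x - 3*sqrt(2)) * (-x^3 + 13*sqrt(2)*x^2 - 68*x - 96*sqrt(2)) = -x^4 + 16*sqrt(2)*x^3 - 146*x^2 + 108*sqrt(2)*x + 576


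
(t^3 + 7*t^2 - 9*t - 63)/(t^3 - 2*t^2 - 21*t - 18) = (t^2 + 4*t - 21)/(t^2 - 5*t - 6)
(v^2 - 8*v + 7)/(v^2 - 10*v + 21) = (v - 1)/(v - 3)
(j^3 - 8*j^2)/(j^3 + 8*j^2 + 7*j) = j*(j - 8)/(j^2 + 8*j + 7)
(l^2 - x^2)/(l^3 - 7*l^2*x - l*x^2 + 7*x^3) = 1/(l - 7*x)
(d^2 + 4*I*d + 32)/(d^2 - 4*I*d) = (d + 8*I)/d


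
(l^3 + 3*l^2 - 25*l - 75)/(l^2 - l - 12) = (l^2 - 25)/(l - 4)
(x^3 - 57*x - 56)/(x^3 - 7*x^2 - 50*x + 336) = (x + 1)/(x - 6)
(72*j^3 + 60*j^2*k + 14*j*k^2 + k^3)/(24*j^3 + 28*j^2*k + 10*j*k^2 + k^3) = (6*j + k)/(2*j + k)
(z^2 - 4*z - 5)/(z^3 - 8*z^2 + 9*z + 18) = (z - 5)/(z^2 - 9*z + 18)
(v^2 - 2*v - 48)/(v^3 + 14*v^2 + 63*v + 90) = (v - 8)/(v^2 + 8*v + 15)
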